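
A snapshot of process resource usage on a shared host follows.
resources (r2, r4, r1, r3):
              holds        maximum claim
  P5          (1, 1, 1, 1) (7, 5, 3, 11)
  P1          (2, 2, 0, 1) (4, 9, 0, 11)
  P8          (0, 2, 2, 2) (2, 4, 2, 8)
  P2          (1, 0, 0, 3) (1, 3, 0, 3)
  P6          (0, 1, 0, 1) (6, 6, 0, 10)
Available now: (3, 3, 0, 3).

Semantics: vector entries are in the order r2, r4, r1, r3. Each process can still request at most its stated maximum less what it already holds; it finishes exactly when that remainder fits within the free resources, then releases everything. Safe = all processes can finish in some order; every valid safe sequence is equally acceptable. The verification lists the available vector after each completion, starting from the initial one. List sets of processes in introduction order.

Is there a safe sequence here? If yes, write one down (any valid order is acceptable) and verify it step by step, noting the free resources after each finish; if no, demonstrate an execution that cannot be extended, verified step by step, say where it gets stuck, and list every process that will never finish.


UNSAFE.
Key observation: even finishing P2, P8 leaves just (4, 5, 2, 8) free — too little r3 for any of the remaining processes.
Going as far as possible: P2, P8; after that, nothing fits. Walking it through:
  pool = (3, 3, 0, 3)
  P2: need (0, 3, 0, 0) fits (3, 3, 0, 3); releases (1, 0, 0, 3), pool now (4, 3, 0, 6)
  P8: need (2, 2, 0, 6) fits (4, 3, 0, 6); releases (0, 2, 2, 2), pool now (4, 5, 2, 8)
  blocked: P5 wants (6, 4, 2, 10), pool (4, 5, 2, 8) — not enough r2 and r3
  blocked: P1 wants (2, 7, 0, 10), pool (4, 5, 2, 8) — not enough r4 and r3
  blocked: P6 wants (6, 5, 0, 9), pool (4, 5, 2, 8) — not enough r2 and r3
Permanently blocked: P5, P1 and P6.


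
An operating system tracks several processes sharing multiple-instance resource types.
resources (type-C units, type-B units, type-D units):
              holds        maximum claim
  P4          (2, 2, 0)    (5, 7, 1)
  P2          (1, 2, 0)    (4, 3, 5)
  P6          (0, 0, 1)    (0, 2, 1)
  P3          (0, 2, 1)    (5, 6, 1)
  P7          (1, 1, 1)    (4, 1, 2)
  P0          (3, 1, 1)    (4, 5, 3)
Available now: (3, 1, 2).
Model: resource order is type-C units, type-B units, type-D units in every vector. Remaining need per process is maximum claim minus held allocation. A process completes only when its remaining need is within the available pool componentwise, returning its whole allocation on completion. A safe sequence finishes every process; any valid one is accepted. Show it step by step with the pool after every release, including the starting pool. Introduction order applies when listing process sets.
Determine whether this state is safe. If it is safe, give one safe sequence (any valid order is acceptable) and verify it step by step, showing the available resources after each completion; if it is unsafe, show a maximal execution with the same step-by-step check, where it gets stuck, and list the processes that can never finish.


UNSAFE — no complete ordering exists.
Key observation: after P7, P6 the pool peaks at (4, 2, 4), and each blocked process is short somewhere: P4 on type-B units; P2 on type-D units; P3 on type-C units, type-B units; P0 on type-B units.
Going as far as possible: P7, P6; after that, nothing fits. Check, step by step:
  pool = (3, 1, 2)
  P7 needs (3, 0, 1) <= (3, 1, 2) -> finishes; pool += (1, 1, 1) = (4, 2, 3)
  P6 needs (0, 2, 0) <= (4, 2, 3) -> finishes; pool += (0, 0, 1) = (4, 2, 4)
  blocked: P4 wants (3, 5, 1), pool (4, 2, 4) — not enough type-B units
  blocked: P2 wants (3, 1, 5), pool (4, 2, 4) — not enough type-D units
  blocked: P3 wants (5, 4, 0), pool (4, 2, 4) — not enough type-C units and type-B units
  blocked: P0 wants (1, 4, 2), pool (4, 2, 4) — not enough type-B units
Processes that can never finish: P4, P2, P3 and P0.


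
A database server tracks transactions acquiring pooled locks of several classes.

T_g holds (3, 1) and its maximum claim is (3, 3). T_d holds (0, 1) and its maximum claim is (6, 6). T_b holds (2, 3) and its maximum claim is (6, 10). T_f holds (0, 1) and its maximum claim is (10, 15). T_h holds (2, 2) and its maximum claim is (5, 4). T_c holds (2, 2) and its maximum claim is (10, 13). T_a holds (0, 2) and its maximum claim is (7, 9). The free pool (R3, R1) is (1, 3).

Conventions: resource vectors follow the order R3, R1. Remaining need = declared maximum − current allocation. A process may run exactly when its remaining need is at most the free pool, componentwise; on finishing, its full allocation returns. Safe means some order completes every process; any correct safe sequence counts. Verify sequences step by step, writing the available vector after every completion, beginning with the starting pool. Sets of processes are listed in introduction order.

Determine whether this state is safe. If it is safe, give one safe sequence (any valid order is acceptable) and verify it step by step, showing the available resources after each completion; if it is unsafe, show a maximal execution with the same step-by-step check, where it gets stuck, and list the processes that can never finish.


SAFE — a valid safe sequence is T_g, T_h, T_d, T_b, T_a, T_c, T_f.
Key observation: the first exact fit in this order is T_d — it needs (6, 5) with (6, 6) free, meeting a requested resource to the last unit.
Verifying each step:
  pool = (1, 3)
  run T_g (needs (0, 2), free (1, 3)); after release of (3, 1) the pool is (4, 4)
  run T_h (needs (3, 2), free (4, 4)); after release of (2, 2) the pool is (6, 6)
  run T_d (needs (6, 5), free (6, 6)); after release of (0, 1) the pool is (6, 7)
  run T_b (needs (4, 7), free (6, 7)); after release of (2, 3) the pool is (8, 10)
  run T_a (needs (7, 7), free (8, 10)); after release of (0, 2) the pool is (8, 12)
  run T_c (needs (8, 11), free (8, 12)); after release of (2, 2) the pool is (10, 14)
  run T_f (needs (10, 14), free (10, 14)); after release of (0, 1) the pool is (10, 15)


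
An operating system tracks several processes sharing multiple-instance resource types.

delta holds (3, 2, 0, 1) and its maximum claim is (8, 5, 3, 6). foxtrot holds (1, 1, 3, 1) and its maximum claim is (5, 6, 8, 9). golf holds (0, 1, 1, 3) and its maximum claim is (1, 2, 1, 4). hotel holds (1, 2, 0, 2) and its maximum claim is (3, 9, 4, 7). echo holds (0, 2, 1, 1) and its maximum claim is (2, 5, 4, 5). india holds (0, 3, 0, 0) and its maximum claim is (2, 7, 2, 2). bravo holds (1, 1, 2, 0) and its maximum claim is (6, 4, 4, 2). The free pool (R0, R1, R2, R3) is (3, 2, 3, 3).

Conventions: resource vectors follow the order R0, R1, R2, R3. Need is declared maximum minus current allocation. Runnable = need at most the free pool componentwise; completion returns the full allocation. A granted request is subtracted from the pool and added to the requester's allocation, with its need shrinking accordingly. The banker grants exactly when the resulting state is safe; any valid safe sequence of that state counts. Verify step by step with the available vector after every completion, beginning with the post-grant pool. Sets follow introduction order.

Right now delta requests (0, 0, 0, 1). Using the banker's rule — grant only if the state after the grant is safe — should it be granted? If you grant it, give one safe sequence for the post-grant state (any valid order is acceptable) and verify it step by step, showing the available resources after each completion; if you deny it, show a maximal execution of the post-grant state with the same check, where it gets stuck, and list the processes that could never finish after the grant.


GRANT — the state after the grant stays safe, e.g. via golf, echo, india, hotel, foxtrot, delta, bravo.
Key observation: after the grant the pool drops to (3, 2, 3, 2), which still lets golf finish first and unwind the rest.
Verifying the post-grant state step by step:
  pool = (3, 2, 3, 2)
  run golf (needs (1, 1, 0, 1), free (3, 2, 3, 2)); after release of (0, 1, 1, 3) the pool is (3, 3, 4, 5)
  run echo (needs (2, 3, 3, 4), free (3, 3, 4, 5)); after release of (0, 2, 1, 1) the pool is (3, 5, 5, 6)
  run india (needs (2, 4, 2, 2), free (3, 5, 5, 6)); after release of (0, 3, 0, 0) the pool is (3, 8, 5, 6)
  run hotel (needs (2, 7, 4, 5), free (3, 8, 5, 6)); after release of (1, 2, 0, 2) the pool is (4, 10, 5, 8)
  run foxtrot (needs (4, 5, 5, 8), free (4, 10, 5, 8)); after release of (1, 1, 3, 1) the pool is (5, 11, 8, 9)
  run delta (needs (5, 3, 3, 4), free (5, 11, 8, 9)); after release of (3, 2, 0, 2) the pool is (8, 13, 8, 11)
  run bravo (needs (5, 3, 2, 2), free (8, 13, 8, 11)); after release of (1, 1, 2, 0) the pool is (9, 14, 10, 11)


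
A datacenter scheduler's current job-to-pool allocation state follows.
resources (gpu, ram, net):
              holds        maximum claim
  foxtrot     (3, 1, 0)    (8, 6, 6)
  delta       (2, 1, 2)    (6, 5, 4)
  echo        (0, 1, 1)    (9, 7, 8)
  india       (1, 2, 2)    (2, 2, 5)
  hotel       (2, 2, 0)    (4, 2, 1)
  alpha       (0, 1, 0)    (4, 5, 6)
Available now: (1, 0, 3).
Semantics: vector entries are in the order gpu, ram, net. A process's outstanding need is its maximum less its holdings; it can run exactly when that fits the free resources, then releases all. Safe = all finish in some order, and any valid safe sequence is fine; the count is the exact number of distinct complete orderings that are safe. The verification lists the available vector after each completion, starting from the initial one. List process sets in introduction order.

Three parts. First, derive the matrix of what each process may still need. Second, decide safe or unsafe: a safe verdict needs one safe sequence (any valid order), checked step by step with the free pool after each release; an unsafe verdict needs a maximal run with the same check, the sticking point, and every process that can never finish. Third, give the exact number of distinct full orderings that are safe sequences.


(1) Remaining need (order gpu, ram, net):
  foxtrot: (5, 5, 6)
  delta: (4, 4, 2)
  echo: (9, 6, 7)
  india: (1, 0, 3)
  hotel: (2, 0, 1)
  alpha: (4, 4, 6)
(2) SAFE. One safe sequence: india, hotel, delta, foxtrot, alpha, echo.
Key observation: india marks the first exact bind of the order: its need (1, 0, 3) fits the free (1, 0, 3) with zero slack on a requested resource.
Walking it through:
  pool = (1, 0, 3)
  india: need (1, 0, 3) fits (1, 0, 3); releases (1, 2, 2), pool now (2, 2, 5)
  hotel: need (2, 0, 1) fits (2, 2, 5); releases (2, 2, 0), pool now (4, 4, 5)
  delta: need (4, 4, 2) fits (4, 4, 5); releases (2, 1, 2), pool now (6, 5, 7)
  foxtrot: need (5, 5, 6) fits (6, 5, 7); releases (3, 1, 0), pool now (9, 6, 7)
  alpha: need (4, 4, 6) fits (9, 6, 7); releases (0, 1, 0), pool now (9, 7, 7)
  echo: need (9, 6, 7) fits (9, 7, 7); releases (0, 1, 1), pool now (9, 8, 8)
(3) Precisely 3 of the possible complete orderings are safe sequences.


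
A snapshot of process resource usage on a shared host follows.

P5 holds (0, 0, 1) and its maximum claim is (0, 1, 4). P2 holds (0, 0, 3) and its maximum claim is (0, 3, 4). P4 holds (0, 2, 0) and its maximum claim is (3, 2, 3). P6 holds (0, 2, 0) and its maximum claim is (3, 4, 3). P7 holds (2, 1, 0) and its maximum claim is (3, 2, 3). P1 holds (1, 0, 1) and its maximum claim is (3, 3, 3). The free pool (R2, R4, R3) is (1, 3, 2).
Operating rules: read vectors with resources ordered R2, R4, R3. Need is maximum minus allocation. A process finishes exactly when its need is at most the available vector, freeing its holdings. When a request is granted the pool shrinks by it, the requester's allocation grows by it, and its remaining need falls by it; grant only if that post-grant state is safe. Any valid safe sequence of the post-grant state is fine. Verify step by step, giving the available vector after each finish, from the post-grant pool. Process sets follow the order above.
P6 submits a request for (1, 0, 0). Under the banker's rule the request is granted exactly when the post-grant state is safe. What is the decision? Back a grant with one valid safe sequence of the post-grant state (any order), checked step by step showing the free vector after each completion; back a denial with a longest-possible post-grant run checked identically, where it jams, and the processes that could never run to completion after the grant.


DENY: after the grant no complete ordering would exist.
Key observation: after P2, P5 complete, (0, 3, 6) is the best the pool ever gets, yet each leftover process wants more R2.
On the post-grant state, P2, P5 is a maximal run — nothing extends it. Verifying each step:
  pool = (0, 3, 2)
  run P2 (needs (0, 3, 1), free (0, 3, 2)); after release of (0, 0, 3) the pool is (0, 3, 5)
  run P5 (needs (0, 1, 3), free (0, 3, 5)); after release of (0, 0, 1) the pool is (0, 3, 6)
  P4 still needs (3, 0, 3) but only (0, 3, 6) is free — short on R2
  P6 still needs (2, 2, 3) but only (0, 3, 6) is free — short on R2
  P7 still needs (1, 1, 3) but only (0, 3, 6) is free — short on R2
  P1 still needs (2, 3, 2) but only (0, 3, 6) is free — short on R2
Had the request been granted, P4, P6, P7 and P1 could never finish.


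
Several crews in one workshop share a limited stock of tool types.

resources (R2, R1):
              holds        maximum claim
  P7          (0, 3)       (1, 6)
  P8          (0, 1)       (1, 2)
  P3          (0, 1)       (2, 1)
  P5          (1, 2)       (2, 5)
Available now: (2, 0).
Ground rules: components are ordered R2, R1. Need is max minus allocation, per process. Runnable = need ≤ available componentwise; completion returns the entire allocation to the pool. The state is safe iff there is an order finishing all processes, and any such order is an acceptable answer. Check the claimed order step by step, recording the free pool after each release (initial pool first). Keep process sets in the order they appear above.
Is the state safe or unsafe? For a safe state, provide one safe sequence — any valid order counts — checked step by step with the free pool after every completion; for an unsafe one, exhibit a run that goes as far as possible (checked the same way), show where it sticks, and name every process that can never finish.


UNSAFE.
Key observation: R1 is the bottleneck — with P3, P8 done the pool holds (2, 2), short of every remaining need.
The run P3, P8 cannot be extended any further. Step-by-step check:
  pool = (2, 0)
  run P3 (needs (2, 0), free (2, 0)); after release of (0, 1) the pool is (2, 1)
  run P8 (needs (1, 1), free (2, 1)); after release of (0, 1) the pool is (2, 2)
  P7 still needs (1, 3) but only (2, 2) is free — short on R1
  P5 still needs (1, 3) but only (2, 2) is free — short on R1
Never able to finish: P7 and P5.


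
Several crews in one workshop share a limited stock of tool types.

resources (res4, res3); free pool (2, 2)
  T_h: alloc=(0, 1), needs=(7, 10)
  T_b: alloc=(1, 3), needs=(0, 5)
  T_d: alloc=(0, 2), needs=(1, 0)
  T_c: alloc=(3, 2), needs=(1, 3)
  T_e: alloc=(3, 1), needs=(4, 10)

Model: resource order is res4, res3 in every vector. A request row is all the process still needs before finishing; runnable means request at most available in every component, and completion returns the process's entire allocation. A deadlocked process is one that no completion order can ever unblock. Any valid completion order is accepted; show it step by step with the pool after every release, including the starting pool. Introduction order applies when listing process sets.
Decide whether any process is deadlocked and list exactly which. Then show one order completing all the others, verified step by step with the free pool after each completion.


The deadlocked set is T_h and T_e.
Key observation: after T_d, T_c, T_b complete, (6, 9) is the best the pool ever gets, yet each leftover process wants more res3.
One completion order for the rest: T_d, T_c, T_b. Step-by-step check:
  pool = (2, 2)
  run T_d (needs (1, 0), free (2, 2)); after release of (0, 2) the pool is (2, 4)
  run T_c (needs (1, 3), free (2, 4)); after release of (3, 2) the pool is (5, 6)
  run T_b (needs (0, 5), free (5, 6)); after release of (1, 3) the pool is (6, 9)
None of the blocked processes ever fits:
  T_h still needs (7, 10) but only (6, 9) is free — short on res4 and res3
  T_e still needs (4, 10) but only (6, 9) is free — short on res3


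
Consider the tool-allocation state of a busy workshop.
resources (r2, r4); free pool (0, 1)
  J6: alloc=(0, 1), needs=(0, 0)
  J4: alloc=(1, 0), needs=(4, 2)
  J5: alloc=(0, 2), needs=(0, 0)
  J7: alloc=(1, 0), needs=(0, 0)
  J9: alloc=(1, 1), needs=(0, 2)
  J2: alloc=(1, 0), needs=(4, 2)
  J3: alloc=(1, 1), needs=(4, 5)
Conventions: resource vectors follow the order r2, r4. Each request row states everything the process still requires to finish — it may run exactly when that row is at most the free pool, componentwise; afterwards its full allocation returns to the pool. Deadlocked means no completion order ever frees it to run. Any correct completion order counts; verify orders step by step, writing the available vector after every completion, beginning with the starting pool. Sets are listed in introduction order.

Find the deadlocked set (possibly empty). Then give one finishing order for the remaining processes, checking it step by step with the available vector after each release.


Deadlocked set: J4, J2 and J3.
Key observation: once J5, J9, J7, J6 finish, the pool peaks at (2, 5) — and every remaining process still needs more r2 than that.
The rest can finish in the order J5, J9, J7, J6. Walking it through:
  pool = (0, 1)
  J5: need (0, 0) fits (0, 1); releases (0, 2), pool now (0, 3)
  J9: need (0, 2) fits (0, 3); releases (1, 1), pool now (1, 4)
  J7: need (0, 0) fits (1, 4); releases (1, 0), pool now (2, 4)
  J6: need (0, 0) fits (2, 4); releases (0, 1), pool now (2, 5)
None of the blocked processes ever fits:
  J4 cannot run: need (4, 2) vs free (2, 5) (insufficient r2)
  J2 cannot run: need (4, 2) vs free (2, 5) (insufficient r2)
  J3 cannot run: need (4, 5) vs free (2, 5) (insufficient r2)


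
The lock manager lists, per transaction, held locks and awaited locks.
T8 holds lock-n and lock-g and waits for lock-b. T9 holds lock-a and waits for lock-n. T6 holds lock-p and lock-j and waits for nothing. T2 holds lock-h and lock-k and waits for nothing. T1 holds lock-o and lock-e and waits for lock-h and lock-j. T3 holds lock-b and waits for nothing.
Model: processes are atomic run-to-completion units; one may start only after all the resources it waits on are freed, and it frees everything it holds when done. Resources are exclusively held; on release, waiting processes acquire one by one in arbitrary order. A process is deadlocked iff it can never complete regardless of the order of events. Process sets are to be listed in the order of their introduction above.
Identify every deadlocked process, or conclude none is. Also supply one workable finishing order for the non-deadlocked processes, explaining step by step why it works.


Nothing here is deadlocked.
Key observation: the waits form no ring: some process can always run, and its releases unblock the others one by one.
The rest can finish in the order T3, T6, T8, T9, T2, T1.
Check, step by step:
  T3: no waits; runs immediately, freeing lock-b
  T6: no waits; runs immediately, freeing lock-p and lock-j
  T8 waits on lock-b — all released -> runs and releases lock-n and lock-g
  T9 waits on lock-n — all released -> runs and releases lock-a
  T2: no waits; runs immediately, freeing lock-h and lock-k
  T1 waits on lock-h and lock-j — all released -> runs and releases lock-o and lock-e


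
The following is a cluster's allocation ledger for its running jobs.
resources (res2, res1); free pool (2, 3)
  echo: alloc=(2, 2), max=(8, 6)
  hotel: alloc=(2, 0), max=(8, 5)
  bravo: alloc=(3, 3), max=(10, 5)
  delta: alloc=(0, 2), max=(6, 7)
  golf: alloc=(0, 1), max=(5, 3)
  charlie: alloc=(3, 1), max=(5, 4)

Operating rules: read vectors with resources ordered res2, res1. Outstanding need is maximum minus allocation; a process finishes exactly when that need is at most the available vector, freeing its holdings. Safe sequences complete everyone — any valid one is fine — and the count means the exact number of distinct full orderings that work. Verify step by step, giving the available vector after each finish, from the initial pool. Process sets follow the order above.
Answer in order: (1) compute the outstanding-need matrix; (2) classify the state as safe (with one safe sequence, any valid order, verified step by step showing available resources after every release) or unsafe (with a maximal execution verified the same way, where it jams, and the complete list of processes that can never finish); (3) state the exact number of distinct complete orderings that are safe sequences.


(1) Remaining need (order res2, res1):
  echo: (6, 4)
  hotel: (6, 5)
  bravo: (7, 2)
  delta: (6, 5)
  golf: (5, 2)
  charlie: (2, 3)
(2) UNSAFE.
Key observation: charlie, golf can finish, but then (5, 5) is all there is, and the blocked group's res2 demands exceed it.
The run charlie, golf cannot be extended any further. Check, step by step:
  pool = (2, 3)
  run charlie (needs (2, 3), free (2, 3)); after release of (3, 1) the pool is (5, 4)
  run golf (needs (5, 2), free (5, 4)); after release of (0, 1) the pool is (5, 5)
  echo still needs (6, 4) but only (5, 5) is free — short on res2
  hotel still needs (6, 5) but only (5, 5) is free — short on res2
  bravo still needs (7, 2) but only (5, 5) is free — short on res2
  delta still needs (6, 5) but only (5, 5) is free — short on res2
Never able to finish: echo, hotel, bravo and delta.
(3) Precisely 0 of the possible complete orderings are safe sequences.


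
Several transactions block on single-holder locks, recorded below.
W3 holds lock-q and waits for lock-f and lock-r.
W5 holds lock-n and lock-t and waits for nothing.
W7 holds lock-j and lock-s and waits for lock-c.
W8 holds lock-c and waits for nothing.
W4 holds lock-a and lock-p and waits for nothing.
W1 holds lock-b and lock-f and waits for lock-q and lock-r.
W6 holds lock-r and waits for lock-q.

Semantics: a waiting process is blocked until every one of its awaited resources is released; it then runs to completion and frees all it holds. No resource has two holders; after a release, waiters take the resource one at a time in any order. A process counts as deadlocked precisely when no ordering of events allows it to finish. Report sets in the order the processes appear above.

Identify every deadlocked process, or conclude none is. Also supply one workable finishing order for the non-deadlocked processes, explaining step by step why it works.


Deadlocked set: W3, W1 and W6.
Key observation: along W3 -> W1 -> W3, each member waits on what the next one holds — a deadlock; W6 is caught in further circular waits.
The rest can finish in the order W4, W8, W7, W5.
Step-by-step check:
  run W4 (it waits on nothing); releases lock-a and lock-p
  run W8 (it waits on nothing); releases lock-c
  W7: everything it awaited (lock-c) is free; runs, freeing lock-j and lock-s
  run W5 (it waits on nothing); releases lock-n and lock-t


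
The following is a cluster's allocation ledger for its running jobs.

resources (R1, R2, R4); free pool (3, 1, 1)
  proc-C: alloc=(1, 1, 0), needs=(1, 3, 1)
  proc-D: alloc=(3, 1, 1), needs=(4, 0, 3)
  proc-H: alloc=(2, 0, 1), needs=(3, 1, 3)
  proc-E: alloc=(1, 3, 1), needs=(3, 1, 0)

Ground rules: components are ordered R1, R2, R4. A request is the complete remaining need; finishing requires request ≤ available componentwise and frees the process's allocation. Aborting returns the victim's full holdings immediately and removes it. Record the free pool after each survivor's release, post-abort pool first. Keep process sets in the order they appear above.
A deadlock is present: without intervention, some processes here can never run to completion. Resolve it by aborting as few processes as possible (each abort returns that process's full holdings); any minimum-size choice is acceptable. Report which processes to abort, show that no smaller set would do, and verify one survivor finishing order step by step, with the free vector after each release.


The answer: abort proc-H.
Key observation: proc-D was stuck for good until proc-H gave back (2, 0, 1); in the order shown it finishes at step 3.
Minimality: the empty abort set fails — the state is deadlocked as it stands.
Survivors finish in the order: proc-E, proc-C, proc-D. Step-by-step check (pool after the aborts first):
  pool = (5, 1, 2)
  proc-E needs (3, 1, 0) <= (5, 1, 2) -> finishes; pool += (1, 3, 1) = (6, 4, 3)
  proc-C needs (1, 3, 1) <= (6, 4, 3) -> finishes; pool += (1, 1, 0) = (7, 5, 3)
  proc-D needs (4, 0, 3) <= (7, 5, 3) -> finishes; pool += (3, 1, 1) = (10, 6, 4)


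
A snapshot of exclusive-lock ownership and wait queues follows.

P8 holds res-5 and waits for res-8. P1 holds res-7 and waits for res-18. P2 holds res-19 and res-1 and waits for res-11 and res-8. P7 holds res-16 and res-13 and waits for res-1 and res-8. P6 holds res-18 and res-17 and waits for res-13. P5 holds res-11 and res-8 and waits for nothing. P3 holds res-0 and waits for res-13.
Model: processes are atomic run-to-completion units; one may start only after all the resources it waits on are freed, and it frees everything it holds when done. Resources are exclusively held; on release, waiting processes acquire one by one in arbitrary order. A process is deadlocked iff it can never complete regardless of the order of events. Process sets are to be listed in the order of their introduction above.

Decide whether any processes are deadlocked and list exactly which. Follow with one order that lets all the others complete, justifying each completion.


No process is deadlocked.
Key observation: every chain of waits terminates; starting from the processes that wait on nothing, all the rest unlock in turn.
One completion order for the rest: P5, P2, P7, P3, P6, P1, P8.
Step-by-step check:
  P5: no waits; runs immediately, freeing res-11 and res-8
  P2: everything it awaited (res-11 and res-8) is free; runs, freeing res-19 and res-1
  P7: everything it awaited (res-1 and res-8) is free; runs, freeing res-16 and res-13
  P3: everything it awaited (res-13) is free; runs, freeing res-0
  P6: everything it awaited (res-13) is free; runs, freeing res-18 and res-17
  P1: everything it awaited (res-18) is free; runs, freeing res-7
  P8: everything it awaited (res-8) is free; runs, freeing res-5


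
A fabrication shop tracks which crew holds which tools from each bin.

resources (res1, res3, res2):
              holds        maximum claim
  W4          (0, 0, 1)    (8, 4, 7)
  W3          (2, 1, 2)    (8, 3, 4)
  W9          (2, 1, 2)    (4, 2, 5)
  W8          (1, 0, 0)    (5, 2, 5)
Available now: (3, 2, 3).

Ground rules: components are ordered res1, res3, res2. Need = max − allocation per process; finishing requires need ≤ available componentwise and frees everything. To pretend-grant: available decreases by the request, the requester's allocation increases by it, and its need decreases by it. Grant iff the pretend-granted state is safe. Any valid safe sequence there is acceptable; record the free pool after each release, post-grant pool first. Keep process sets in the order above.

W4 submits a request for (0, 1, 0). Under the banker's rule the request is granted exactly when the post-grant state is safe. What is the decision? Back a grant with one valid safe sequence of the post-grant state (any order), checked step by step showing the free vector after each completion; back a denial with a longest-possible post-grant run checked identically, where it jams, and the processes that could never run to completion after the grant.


GRANT — the state after the grant stays safe, e.g. via W9, W8, W3, W4.
Key observation: the transfer keeps a workable pool ((3, 1, 3)); W9 starts the safe sequence.
Check on the post-grant state, step by step:
  pool = (3, 1, 3)
  run W9 (needs (2, 1, 3), free (3, 1, 3)); after release of (2, 1, 2) the pool is (5, 2, 5)
  run W8 (needs (4, 2, 5), free (5, 2, 5)); after release of (1, 0, 0) the pool is (6, 2, 5)
  run W3 (needs (6, 2, 2), free (6, 2, 5)); after release of (2, 1, 2) the pool is (8, 3, 7)
  run W4 (needs (8, 3, 6), free (8, 3, 7)); after release of (0, 1, 1) the pool is (8, 4, 8)


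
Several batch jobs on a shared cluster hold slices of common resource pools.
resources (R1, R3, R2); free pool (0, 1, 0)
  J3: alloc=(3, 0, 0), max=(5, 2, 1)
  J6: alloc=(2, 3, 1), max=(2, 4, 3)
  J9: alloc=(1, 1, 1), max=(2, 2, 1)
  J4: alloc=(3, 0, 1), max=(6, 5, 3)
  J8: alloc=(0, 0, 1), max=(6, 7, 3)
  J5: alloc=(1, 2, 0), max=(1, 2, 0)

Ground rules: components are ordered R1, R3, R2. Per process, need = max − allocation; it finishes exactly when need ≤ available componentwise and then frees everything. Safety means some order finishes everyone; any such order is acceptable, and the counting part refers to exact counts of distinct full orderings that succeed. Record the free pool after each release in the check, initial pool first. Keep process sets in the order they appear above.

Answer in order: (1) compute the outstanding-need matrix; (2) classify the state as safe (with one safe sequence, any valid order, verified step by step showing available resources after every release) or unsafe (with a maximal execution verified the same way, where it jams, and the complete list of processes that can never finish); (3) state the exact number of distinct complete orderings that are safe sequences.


(1) Need matrix, components ordered R1, R3, R2:
  J3: (2, 2, 1)
  J6: (0, 1, 2)
  J9: (1, 1, 0)
  J4: (3, 5, 2)
  J8: (6, 7, 2)
  J5: (0, 0, 0)
(2) UNSAFE.
Key observation: no order helps: past J5, J9, J3, the free pool tops out at (5, 4, 1), below what each blocked process needs in R2.
Going as far as possible: J5, J9, J3; after that, nothing fits. Check, step by step:
  pool = (0, 1, 0)
  J5 needs (0, 0, 0) <= (0, 1, 0) -> finishes; pool += (1, 2, 0) = (1, 3, 0)
  J9 needs (1, 1, 0) <= (1, 3, 0) -> finishes; pool += (1, 1, 1) = (2, 4, 1)
  J3 needs (2, 2, 1) <= (2, 4, 1) -> finishes; pool += (3, 0, 0) = (5, 4, 1)
  J6 cannot run: need (0, 1, 2) vs free (5, 4, 1) (insufficient R2)
  J4 cannot run: need (3, 5, 2) vs free (5, 4, 1) (insufficient R3 and R2)
  J8 cannot run: need (6, 7, 2) vs free (5, 4, 1) (insufficient R1, R3 and R2)
Never able to finish: J6, J4 and J8.
(3) Exactly 0 of the possible complete orderings are safe sequences.


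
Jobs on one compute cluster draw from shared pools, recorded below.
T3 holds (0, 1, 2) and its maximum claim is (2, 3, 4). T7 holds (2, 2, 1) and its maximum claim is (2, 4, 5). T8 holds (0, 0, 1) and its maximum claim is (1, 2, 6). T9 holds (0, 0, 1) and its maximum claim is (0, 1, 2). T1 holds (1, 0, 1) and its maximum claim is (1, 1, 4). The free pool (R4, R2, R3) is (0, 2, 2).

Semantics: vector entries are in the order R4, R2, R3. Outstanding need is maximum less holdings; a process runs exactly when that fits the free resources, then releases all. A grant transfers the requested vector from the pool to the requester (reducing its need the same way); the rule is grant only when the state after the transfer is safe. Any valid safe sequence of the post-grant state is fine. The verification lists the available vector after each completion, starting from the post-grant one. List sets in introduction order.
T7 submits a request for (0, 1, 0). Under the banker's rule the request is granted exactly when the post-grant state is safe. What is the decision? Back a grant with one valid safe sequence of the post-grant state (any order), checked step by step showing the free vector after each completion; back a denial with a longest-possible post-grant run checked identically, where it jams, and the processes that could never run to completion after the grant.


GRANT: granting preserves safety; a valid post-grant sequence is T9, T1, T7, T3, T8.
Key observation: (0, 1, 2) free after granting still covers T9 first, and each release covers the next.
Step-by-step check of the post-grant state:
  pool = (0, 1, 2)
  run T9 (needs (0, 1, 1), free (0, 1, 2)); after release of (0, 0, 1) the pool is (0, 1, 3)
  run T1 (needs (0, 1, 3), free (0, 1, 3)); after release of (1, 0, 1) the pool is (1, 1, 4)
  run T7 (needs (0, 1, 4), free (1, 1, 4)); after release of (2, 3, 1) the pool is (3, 4, 5)
  run T3 (needs (2, 2, 2), free (3, 4, 5)); after release of (0, 1, 2) the pool is (3, 5, 7)
  run T8 (needs (1, 2, 5), free (3, 5, 7)); after release of (0, 0, 1) the pool is (3, 5, 8)


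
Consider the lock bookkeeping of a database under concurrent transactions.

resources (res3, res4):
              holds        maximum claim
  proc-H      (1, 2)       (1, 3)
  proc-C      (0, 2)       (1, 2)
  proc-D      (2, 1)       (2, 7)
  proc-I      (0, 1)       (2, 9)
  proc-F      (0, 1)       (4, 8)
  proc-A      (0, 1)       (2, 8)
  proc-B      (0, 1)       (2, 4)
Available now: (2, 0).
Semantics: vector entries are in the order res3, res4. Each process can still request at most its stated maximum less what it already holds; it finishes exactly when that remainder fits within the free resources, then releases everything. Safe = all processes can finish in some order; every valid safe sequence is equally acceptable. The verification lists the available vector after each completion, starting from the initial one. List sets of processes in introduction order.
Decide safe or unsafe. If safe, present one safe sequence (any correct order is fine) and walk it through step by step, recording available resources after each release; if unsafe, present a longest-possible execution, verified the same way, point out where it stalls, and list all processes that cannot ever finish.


UNSAFE.
Key observation: after proc-C, proc-H, proc-B complete, (3, 5) is the best the pool ever gets, yet each leftover process wants more res4.
A maximal execution: proc-C, proc-H, proc-B — then nothing else fits. Walking it through:
  pool = (2, 0)
  run proc-C (needs (1, 0), free (2, 0)); after release of (0, 2) the pool is (2, 2)
  run proc-H (needs (0, 1), free (2, 2)); after release of (1, 2) the pool is (3, 4)
  run proc-B (needs (2, 3), free (3, 4)); after release of (0, 1) the pool is (3, 5)
  proc-D still needs (0, 6) but only (3, 5) is free — short on res4
  proc-I still needs (2, 8) but only (3, 5) is free — short on res4
  proc-F still needs (4, 7) but only (3, 5) is free — short on res3 and res4
  proc-A still needs (2, 7) but only (3, 5) is free — short on res4
Never able to finish: proc-D, proc-I, proc-F and proc-A.


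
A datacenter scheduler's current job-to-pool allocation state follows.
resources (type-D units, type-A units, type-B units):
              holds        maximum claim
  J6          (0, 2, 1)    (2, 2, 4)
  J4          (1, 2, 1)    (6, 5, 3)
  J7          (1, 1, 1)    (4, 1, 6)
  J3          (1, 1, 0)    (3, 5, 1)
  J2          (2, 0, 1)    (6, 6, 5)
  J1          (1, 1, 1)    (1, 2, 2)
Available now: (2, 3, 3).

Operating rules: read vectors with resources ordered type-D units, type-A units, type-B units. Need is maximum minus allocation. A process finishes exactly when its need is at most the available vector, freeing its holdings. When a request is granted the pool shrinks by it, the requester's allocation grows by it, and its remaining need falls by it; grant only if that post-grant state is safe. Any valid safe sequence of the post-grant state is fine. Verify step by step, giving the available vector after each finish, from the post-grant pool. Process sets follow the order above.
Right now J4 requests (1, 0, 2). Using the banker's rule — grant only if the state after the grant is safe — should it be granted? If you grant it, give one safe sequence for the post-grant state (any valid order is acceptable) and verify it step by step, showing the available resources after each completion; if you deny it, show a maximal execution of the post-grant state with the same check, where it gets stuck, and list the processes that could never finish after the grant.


DENY — the pretend-granted state is unsafe.
Key observation: after J1, J3 the pool peaks at (3, 5, 2), and each blocked process is short somewhere: J6 on type-B units; J4 on type-D units; J7 on type-B units; J2 on type-D units, type-A units, type-B units.
Pretend the grant happened; the run J1, J3 goes as far as possible. Verifying each step:
  pool = (1, 3, 1)
  J1 needs (0, 1, 1) <= (1, 3, 1) -> finishes; pool += (1, 1, 1) = (2, 4, 2)
  J3 needs (2, 4, 1) <= (2, 4, 2) -> finishes; pool += (1, 1, 0) = (3, 5, 2)
  J6 cannot run: need (2, 0, 3) vs free (3, 5, 2) (insufficient type-B units)
  J4 cannot run: need (4, 3, 0) vs free (3, 5, 2) (insufficient type-D units)
  J7 cannot run: need (3, 0, 5) vs free (3, 5, 2) (insufficient type-B units)
  J2 cannot run: need (4, 6, 4) vs free (3, 5, 2) (insufficient type-D units, type-A units and type-B units)
Processes that could never finish after the grant: J6, J4, J7 and J2.


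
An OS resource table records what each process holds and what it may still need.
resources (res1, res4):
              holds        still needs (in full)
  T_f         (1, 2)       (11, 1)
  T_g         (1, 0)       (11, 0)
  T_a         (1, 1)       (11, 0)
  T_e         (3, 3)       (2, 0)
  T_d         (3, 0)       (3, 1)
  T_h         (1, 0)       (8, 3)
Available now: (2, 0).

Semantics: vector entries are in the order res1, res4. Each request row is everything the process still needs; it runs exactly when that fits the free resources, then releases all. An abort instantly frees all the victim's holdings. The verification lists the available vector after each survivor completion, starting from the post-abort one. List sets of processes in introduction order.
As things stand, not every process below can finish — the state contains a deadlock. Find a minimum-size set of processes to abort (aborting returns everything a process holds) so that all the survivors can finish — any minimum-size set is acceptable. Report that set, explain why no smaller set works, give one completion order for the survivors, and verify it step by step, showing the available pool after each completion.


The answer: abort T_g and T_a.
Key observation: before aborting T_g and T_a, T_f was permanently blocked — no order could ever run it; afterwards it completes at step 4.
Minimality, checking each single-abort alternative: T_f alone leaves T_g blocked (short on res1); T_g alone leaves T_f blocked (short on res1); T_a alone leaves T_f blocked (short on res1); T_e alone leaves T_f blocked (short on res1); T_d alone leaves T_f blocked (short on res1); T_h alone leaves T_f blocked (short on res1).
One survivor order: T_e, T_d, T_h, T_f. Verifying each step (post-abort pool first):
  pool = (4, 1)
  T_e: need (2, 0) fits (4, 1); releases (3, 3), pool now (7, 4)
  T_d: need (3, 1) fits (7, 4); releases (3, 0), pool now (10, 4)
  T_h: need (8, 3) fits (10, 4); releases (1, 0), pool now (11, 4)
  T_f: need (11, 1) fits (11, 4); releases (1, 2), pool now (12, 6)


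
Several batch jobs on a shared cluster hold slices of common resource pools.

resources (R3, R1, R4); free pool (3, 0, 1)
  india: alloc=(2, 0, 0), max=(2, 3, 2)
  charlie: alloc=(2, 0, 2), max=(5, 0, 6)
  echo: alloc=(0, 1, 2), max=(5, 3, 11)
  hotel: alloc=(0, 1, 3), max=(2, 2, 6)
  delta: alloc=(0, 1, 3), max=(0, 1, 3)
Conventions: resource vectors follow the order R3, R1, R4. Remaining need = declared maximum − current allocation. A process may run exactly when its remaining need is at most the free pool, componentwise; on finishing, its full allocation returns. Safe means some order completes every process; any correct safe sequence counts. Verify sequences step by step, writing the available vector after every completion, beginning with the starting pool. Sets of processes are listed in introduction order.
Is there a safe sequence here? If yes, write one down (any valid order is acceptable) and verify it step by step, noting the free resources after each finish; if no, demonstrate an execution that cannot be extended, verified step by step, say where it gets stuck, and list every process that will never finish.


SAFE. One safe sequence: delta, charlie, hotel, echo, india.
Key observation: charlie marks the first exact bind of the order: its need (3, 0, 4) fits the free (3, 1, 4) with zero slack on a requested resource.
Step-by-step check:
  pool = (3, 0, 1)
  delta: need (0, 0, 0) fits (3, 0, 1); releases (0, 1, 3), pool now (3, 1, 4)
  charlie: need (3, 0, 4) fits (3, 1, 4); releases (2, 0, 2), pool now (5, 1, 6)
  hotel: need (2, 1, 3) fits (5, 1, 6); releases (0, 1, 3), pool now (5, 2, 9)
  echo: need (5, 2, 9) fits (5, 2, 9); releases (0, 1, 2), pool now (5, 3, 11)
  india: need (0, 3, 2) fits (5, 3, 11); releases (2, 0, 0), pool now (7, 3, 11)
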